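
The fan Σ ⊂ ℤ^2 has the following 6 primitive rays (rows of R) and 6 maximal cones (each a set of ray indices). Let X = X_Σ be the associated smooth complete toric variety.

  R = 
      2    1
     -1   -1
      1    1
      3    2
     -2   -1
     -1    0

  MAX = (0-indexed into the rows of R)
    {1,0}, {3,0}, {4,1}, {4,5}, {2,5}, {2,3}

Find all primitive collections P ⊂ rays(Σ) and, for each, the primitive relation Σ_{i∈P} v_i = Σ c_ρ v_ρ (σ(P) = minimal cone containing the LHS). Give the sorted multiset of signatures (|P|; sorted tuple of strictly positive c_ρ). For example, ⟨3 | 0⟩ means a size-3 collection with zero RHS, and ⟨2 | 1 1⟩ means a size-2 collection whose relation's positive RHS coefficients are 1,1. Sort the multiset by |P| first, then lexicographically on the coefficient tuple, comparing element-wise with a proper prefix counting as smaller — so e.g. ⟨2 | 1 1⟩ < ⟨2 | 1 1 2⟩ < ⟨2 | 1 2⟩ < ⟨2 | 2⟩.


The 9 primitive collections of Σ (r=6, n=2):

  P = {0,4}:  v_{0} + v_{4} = 0  →  sig = ⟨2 | 0⟩
  P = {1,2}:  v_{1} + v_{2} = 0  →  sig = ⟨2 | 0⟩
  P = {0,2}:  v_{0} + v_{2} = v_{3}  →  sig = ⟨2 | 1⟩
  P = {0,5}:  v_{0} + v_{5} = v_{2}  →  sig = ⟨2 | 1⟩
  P = {1,3}:  v_{1} + v_{3} = v_{0}  →  sig = ⟨2 | 1⟩
  P = {1,5}:  v_{1} + v_{5} = v_{4}  →  sig = ⟨2 | 1⟩
  P = {2,4}:  v_{2} + v_{4} = v_{5}  →  sig = ⟨2 | 1⟩
  P = {3,4}:  v_{3} + v_{4} = v_{2}  →  sig = ⟨2 | 1⟩
  P = {3,5}:  v_{3} + v_{5} = 2·v_{2}  →  sig = ⟨2 | 2⟩

Hence PRS(X_Σ) =
{ ⟨2 | 0⟩ ×2,  ⟨2 | 1⟩ ×6,  ⟨2 | 2⟩ }


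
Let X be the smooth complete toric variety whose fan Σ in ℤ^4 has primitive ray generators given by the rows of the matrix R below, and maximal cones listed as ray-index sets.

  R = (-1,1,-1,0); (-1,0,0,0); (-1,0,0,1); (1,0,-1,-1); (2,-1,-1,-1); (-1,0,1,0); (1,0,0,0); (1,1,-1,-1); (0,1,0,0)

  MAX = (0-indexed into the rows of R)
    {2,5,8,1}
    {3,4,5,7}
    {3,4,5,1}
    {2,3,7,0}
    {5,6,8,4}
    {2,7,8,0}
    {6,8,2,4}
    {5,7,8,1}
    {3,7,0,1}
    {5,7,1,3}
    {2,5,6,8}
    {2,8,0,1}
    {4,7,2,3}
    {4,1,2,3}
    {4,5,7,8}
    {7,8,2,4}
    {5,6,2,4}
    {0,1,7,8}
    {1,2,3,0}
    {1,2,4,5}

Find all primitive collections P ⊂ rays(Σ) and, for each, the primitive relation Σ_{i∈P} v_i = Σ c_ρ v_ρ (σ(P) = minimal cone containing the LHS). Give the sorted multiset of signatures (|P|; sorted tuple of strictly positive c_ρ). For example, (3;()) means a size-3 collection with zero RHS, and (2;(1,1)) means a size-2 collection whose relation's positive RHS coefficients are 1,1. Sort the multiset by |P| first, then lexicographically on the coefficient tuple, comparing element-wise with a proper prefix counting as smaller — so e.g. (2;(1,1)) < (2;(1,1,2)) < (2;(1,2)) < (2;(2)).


Primitive collections (13):

  {1,6}:  v_{1} + v_{6} = 0  ⇒ sig = (2;())
  {3,8}:  v_{3} + v_{8} = v_{7}  ⇒ sig = (2;(1))
  {0,6}:  v_{0} + v_{6} = v_{2} + v_{7}  ⇒ sig = (2;(1,1))
  {3,6}:  v_{3} + v_{6} = v_{4} + v_{8}  ⇒ sig = (2;(1,1))
  {0,4}:  v_{0} + v_{4} = v_{2} + 2·v_{3}  ⇒ sig = (2;(1,2))
  {0,5}:  v_{0} + v_{5} = 2·v_{1} + v_{8}  ⇒ sig = (2;(1,2))
  {6,7}:  v_{6} + v_{7} = v_{4} + 2·v_{8}  ⇒ sig = (2;(1,2))
  {1,2,7}:  v_{1} + v_{2} + v_{7} = v_{0}  ⇒ sig = (3;(1))
  {1,4,8}:  v_{1} + v_{4} + v_{8} = v_{3}  ⇒ sig = (3;(1))
  {2,3,5}:  v_{2} + v_{3} + v_{5} = v_{1}  ⇒ sig = (3;(1))
  {2,5,7}:  v_{2} + v_{5} + v_{7} = v_{1} + v_{8}  ⇒ sig = (3;(1,1))
  {1,4,7}:  v_{1} + v_{4} + v_{7} = 2·v_{3}  ⇒ sig = (3;(2))
  {2,4,5,8}:  v_{2} + v_{4} + v_{5} + v_{8} = 0  ⇒ sig = (4;())

Sorted signature multiset PRS(X):
    |P|=2: 7 collections, coeffs (), (1), (1,1), (1,1), (1,2), (1,2), (1,2)
    |P|=3: 5 collections, coeffs (1), (1), (1), (1,1), (2)
    |P|=4: 1 collection, coeffs ()


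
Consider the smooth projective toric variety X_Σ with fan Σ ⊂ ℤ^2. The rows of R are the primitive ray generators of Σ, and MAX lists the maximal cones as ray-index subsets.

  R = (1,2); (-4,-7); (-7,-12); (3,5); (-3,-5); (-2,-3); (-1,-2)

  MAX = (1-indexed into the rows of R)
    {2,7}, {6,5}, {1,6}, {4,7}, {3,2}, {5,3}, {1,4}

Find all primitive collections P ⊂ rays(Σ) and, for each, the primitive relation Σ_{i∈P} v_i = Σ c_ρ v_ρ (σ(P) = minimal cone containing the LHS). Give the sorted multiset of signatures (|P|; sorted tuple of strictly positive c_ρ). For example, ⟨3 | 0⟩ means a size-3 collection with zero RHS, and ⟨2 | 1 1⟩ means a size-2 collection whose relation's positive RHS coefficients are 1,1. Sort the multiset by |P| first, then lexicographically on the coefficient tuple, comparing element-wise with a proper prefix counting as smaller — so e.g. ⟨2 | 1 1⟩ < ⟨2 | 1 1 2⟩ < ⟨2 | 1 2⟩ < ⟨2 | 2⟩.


Primitive collections (14):

  P={1,7}:  v_{1} + v_{7} = 0  ⇒ sig = ⟨2 | 0⟩
  P={4,5}:  v_{4} + v_{5} = 0  ⇒ sig = ⟨2 | 0⟩
  P={1,2}:  v_{1} + v_{2} = v_{5}  ⇒ sig = ⟨2 | 1⟩
  P={1,5}:  v_{1} + v_{5} = v_{6}  ⇒ sig = ⟨2 | 1⟩
  P={2,4}:  v_{2} + v_{4} = v_{7}  ⇒ sig = ⟨2 | 1⟩
  P={2,5}:  v_{2} + v_{5} = v_{3}  ⇒ sig = ⟨2 | 1⟩
  P={3,4}:  v_{3} + v_{4} = v_{2}  ⇒ sig = ⟨2 | 1⟩
  P={4,6}:  v_{4} + v_{6} = v_{1}  ⇒ sig = ⟨2 | 1⟩
  P={5,7}:  v_{5} + v_{7} = v_{2}  ⇒ sig = ⟨2 | 1⟩
  P={6,7}:  v_{6} + v_{7} = v_{5}  ⇒ sig = ⟨2 | 1⟩
  P={1,3}:  v_{1} + v_{3} = 2·v_{5}  ⇒ sig = ⟨2 | 2⟩
  P={2,6}:  v_{2} + v_{6} = 2·v_{5}  ⇒ sig = ⟨2 | 2⟩
  P={3,7}:  v_{3} + v_{7} = 2·v_{2}  ⇒ sig = ⟨2 | 2⟩
  P={3,6}:  v_{3} + v_{6} = 3·v_{5}  ⇒ sig = ⟨2 | 3⟩

so the primitive-relation signature multiset is
    ⟨2 | 0⟩
    ⟨2 | 0⟩
    ⟨2 | 1⟩
    ⟨2 | 1⟩
    ⟨2 | 1⟩
    ⟨2 | 1⟩
    ⟨2 | 1⟩
    ⟨2 | 1⟩
    ⟨2 | 1⟩
    ⟨2 | 1⟩
    ⟨2 | 2⟩
    ⟨2 | 2⟩
    ⟨2 | 2⟩
    ⟨2 | 3⟩


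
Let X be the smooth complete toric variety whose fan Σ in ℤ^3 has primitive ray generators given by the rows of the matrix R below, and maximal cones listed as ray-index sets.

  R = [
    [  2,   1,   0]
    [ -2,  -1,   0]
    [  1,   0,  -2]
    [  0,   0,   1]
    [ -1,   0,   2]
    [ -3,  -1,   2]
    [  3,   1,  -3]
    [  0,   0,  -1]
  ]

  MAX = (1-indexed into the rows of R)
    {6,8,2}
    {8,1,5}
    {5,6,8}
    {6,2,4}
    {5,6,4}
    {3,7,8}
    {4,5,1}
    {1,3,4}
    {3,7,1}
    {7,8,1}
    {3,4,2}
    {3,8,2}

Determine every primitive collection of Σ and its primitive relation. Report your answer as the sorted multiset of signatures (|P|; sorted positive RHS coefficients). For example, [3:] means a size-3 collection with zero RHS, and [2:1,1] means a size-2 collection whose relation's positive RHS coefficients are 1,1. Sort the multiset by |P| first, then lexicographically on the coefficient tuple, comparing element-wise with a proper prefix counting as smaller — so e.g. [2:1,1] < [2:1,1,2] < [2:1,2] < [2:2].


Σ has 11 primitive collections:

  P = {1,2}:  v_{1} + v_{2} = 0  →  sig = [2:]
  P = {3,5}:  v_{3} + v_{5} = 0  →  sig = [2:]
  P = {4,8}:  v_{4} + v_{8} = 0  →  sig = [2:]
  P = {1,6}:  v_{1} + v_{6} = v_{5}  →  sig = [2:1]
  P = {2,5}:  v_{2} + v_{5} = v_{6}  →  sig = [2:1]
  P = {3,6}:  v_{3} + v_{6} = v_{2}  →  sig = [2:1]
  P = {6,7}:  v_{6} + v_{7} = v_{8}  →  sig = [2:1]
  P = {2,7}:  v_{2} + v_{7} = v_{3} + v_{8}  →  sig = [2:1,1]
  P = {4,7}:  v_{4} + v_{7} = v_{1} + v_{3}  →  sig = [2:1,1]
  P = {5,7}:  v_{5} + v_{7} = v_{1} + v_{8}  →  sig = [2:1,1]
  P = {1,3,8}:  v_{1} + v_{3} + v_{8} = v_{7}  →  sig = [3:1]

Hence PRS(X_Σ) =
{ [2:] ×3,  [2:1] ×4,  [2:1,1] ×3,  [3:1] }


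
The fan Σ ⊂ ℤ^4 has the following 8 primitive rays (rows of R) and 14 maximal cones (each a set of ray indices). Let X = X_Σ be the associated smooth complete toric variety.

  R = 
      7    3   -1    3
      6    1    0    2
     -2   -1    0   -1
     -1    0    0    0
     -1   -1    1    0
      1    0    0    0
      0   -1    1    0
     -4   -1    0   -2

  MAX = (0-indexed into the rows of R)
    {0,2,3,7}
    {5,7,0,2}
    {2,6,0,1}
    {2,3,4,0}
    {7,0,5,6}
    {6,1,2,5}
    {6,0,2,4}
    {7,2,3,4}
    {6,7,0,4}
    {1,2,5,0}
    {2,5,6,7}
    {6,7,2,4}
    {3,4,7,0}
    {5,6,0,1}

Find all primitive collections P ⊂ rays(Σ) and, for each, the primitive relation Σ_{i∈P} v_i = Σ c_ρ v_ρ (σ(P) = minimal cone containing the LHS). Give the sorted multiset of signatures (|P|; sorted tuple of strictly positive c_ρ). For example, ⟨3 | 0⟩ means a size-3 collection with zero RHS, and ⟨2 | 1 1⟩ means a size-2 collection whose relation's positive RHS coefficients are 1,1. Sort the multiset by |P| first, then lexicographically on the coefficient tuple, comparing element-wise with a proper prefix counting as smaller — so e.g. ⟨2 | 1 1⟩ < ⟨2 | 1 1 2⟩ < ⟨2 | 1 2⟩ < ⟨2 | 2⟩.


The 9 primitive collections of Σ (r=8, n=4):

  {3,5}:  v_{3} + v_{5} = 0 — sig = ⟨2 | 0⟩
  {3,6}:  v_{3} + v_{6} = v_{4} — sig = ⟨2 | 1⟩
  {4,5}:  v_{4} + v_{5} = v_{6} — sig = ⟨2 | 1⟩
  {1,3}:  v_{1} + v_{3} = v_{0} + v_{2} + v_{6} — sig = ⟨2 | 1 1 1⟩
  {1,4}:  v_{1} + v_{4} = v_{0} + v_{2} + 2·v_{6} — sig = ⟨2 | 1 1 2⟩
  {1,7}:  v_{1} + v_{7} = 2·v_{5} — sig = ⟨2 | 2⟩
  {0,2,4,7}:  v_{0} + v_{2} + v_{4} + v_{7} = 0 — sig = ⟨4 | 0⟩
  {0,2,5,6}:  v_{0} + v_{2} + v_{5} + v_{6} = v_{1} — sig = ⟨4 | 1⟩
  {0,2,6,7}:  v_{0} + v_{2} + v_{6} + v_{7} = v_{5} — sig = ⟨4 | 1⟩

so the primitive-relation signature multiset is
[⟨2 | 0⟩, ⟨2 | 1⟩, ⟨2 | 1⟩, ⟨2 | 1 1 1⟩, ⟨2 | 1 1 2⟩, ⟨2 | 2⟩, ⟨4 | 0⟩, ⟨4 | 1⟩, ⟨4 | 1⟩]


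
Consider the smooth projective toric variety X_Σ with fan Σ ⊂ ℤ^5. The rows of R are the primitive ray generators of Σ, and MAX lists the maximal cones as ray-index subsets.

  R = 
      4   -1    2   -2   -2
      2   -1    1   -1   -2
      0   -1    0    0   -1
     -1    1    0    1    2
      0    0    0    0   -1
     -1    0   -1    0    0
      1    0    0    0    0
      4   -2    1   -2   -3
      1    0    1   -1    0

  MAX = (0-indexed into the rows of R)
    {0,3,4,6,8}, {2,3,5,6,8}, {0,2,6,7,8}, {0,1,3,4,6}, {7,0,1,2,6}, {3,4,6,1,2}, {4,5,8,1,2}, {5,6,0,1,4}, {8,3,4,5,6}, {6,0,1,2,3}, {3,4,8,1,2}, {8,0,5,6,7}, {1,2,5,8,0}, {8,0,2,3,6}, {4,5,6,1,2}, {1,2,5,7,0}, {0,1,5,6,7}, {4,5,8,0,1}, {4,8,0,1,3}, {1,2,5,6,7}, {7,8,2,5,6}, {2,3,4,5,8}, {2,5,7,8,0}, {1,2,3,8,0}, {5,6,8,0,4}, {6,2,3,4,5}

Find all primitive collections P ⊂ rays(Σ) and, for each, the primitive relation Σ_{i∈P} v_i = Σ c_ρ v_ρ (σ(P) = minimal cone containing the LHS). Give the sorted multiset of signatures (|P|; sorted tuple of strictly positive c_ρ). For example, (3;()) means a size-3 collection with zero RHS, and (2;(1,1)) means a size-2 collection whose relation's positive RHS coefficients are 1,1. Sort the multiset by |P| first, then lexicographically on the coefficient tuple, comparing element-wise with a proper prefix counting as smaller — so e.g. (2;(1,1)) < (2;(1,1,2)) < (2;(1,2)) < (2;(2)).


|primitive collections| = 9. Relations:

  P={3,7}:  v_{3} + v_{7} = v_{2} + 2·v_{6} + v_{8} ; sig = (2;(1,1,2))
  P={4,7}:  v_{4} + v_{7} = 2·v_{1} + v_{5} + v_{6} ; sig = (2;(1,1,2))
  P={1,3,5}:  v_{1} + v_{3} + v_{5} = 0 ; sig = (3;())
  P={1,6,8}:  v_{1} + v_{6} + v_{8} = v_{0} ; sig = (3;(1))
  P={0,3,5}:  v_{0} + v_{3} + v_{5} = v_{6} + v_{8} ; sig = (3;(1,1))
  P={1,7,8}:  v_{1} + v_{7} + v_{8} = 2·v_{0} + v_{2} + v_{5} ; sig = (3;(1,1,2))
  P={0,2,4}:  v_{0} + v_{2} + v_{4} = 2·v_{1} ; sig = (3;(2))
  P={0,2,5,6}:  v_{0} + v_{2} + v_{5} + v_{6} = v_{7} ; sig = (4;(1))
  P={2,4,6,8}:  v_{2} + v_{4} + v_{6} + v_{8} = v_{1} ; sig = (4;(1))

Sorted signature multiset PRS(X):
{ (2;(1,1,2)) ×2,  (3;()),  (3;(1)),  (3;(1,1)),  (3;(1,1,2)),  (3;(2)),  (4;(1)) ×2 }


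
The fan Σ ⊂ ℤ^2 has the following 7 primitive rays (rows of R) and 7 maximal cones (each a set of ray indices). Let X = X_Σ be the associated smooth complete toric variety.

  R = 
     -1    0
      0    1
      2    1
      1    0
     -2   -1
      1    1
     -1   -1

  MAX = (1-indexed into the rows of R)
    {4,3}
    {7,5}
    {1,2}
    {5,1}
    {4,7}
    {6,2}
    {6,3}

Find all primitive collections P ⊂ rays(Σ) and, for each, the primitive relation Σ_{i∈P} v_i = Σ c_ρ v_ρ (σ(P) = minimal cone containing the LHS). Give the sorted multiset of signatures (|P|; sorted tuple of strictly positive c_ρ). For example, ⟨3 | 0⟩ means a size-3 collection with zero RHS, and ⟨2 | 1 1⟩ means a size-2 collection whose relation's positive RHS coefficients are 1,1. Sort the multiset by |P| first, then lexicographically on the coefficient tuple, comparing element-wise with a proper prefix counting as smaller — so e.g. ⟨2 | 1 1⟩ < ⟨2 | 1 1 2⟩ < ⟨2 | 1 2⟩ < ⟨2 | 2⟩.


Minimal non-faces — 14 found among 7 rays, 7 max cones:

  • {1,4}:  v_{1} + v_{4} = 0 — sig = ⟨2 | 0⟩
  • {3,5}:  v_{3} + v_{5} = 0 — sig = ⟨2 | 0⟩
  • {6,7}:  v_{6} + v_{7} = 0 — sig = ⟨2 | 0⟩
  • {1,3}:  v_{1} + v_{3} = v_{6} — sig = ⟨2 | 1⟩
  • {1,6}:  v_{1} + v_{6} = v_{2} — sig = ⟨2 | 1⟩
  • {1,7}:  v_{1} + v_{7} = v_{5} — sig = ⟨2 | 1⟩
  • {2,4}:  v_{2} + v_{4} = v_{6} — sig = ⟨2 | 1⟩
  • {2,7}:  v_{2} + v_{7} = v_{1} — sig = ⟨2 | 1⟩
  • {3,7}:  v_{3} + v_{7} = v_{4} — sig = ⟨2 | 1⟩
  • {4,5}:  v_{4} + v_{5} = v_{7} — sig = ⟨2 | 1⟩
  • {4,6}:  v_{4} + v_{6} = v_{3} — sig = ⟨2 | 1⟩
  • {5,6}:  v_{5} + v_{6} = v_{1} — sig = ⟨2 | 1⟩
  • {2,3}:  v_{2} + v_{3} = 2·v_{6} — sig = ⟨2 | 2⟩
  • {2,5}:  v_{2} + v_{5} = 2·v_{1} — sig = ⟨2 | 2⟩

Signatures (|P|; sorted positive RHS coefficients), sorted:
    ⟨2 | 0⟩
    ⟨2 | 0⟩
    ⟨2 | 0⟩
    ⟨2 | 1⟩
    ⟨2 | 1⟩
    ⟨2 | 1⟩
    ⟨2 | 1⟩
    ⟨2 | 1⟩
    ⟨2 | 1⟩
    ⟨2 | 1⟩
    ⟨2 | 1⟩
    ⟨2 | 1⟩
    ⟨2 | 2⟩
    ⟨2 | 2⟩


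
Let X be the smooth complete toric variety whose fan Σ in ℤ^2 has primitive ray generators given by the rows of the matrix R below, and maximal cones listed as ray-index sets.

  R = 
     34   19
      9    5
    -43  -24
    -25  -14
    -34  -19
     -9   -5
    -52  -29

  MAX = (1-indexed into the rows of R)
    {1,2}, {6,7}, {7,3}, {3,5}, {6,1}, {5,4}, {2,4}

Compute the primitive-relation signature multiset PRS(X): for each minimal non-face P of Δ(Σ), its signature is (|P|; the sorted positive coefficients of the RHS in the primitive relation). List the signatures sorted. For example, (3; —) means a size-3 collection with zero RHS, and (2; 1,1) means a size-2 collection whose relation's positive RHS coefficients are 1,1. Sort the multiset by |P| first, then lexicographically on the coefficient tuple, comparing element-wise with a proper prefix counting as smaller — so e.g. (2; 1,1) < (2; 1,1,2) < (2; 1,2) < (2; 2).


Δ(Σ) — 7 vertices, 14 min non-faces:

  {1,5}:  v_{1} + v_{5} = 0  ⇒ sig = (2; —)
  {2,6}:  v_{2} + v_{6} = 0  ⇒ sig = (2; —)
  {1,3}:  v_{1} + v_{3} = v_{6}  ⇒ sig = (2; 1)
  {1,4}:  v_{1} + v_{4} = v_{2}  ⇒ sig = (2; 1)
  {2,3}:  v_{2} + v_{3} = v_{5}  ⇒ sig = (2; 1)
  {2,5}:  v_{2} + v_{5} = v_{4}  ⇒ sig = (2; 1)
  {2,7}:  v_{2} + v_{7} = v_{3}  ⇒ sig = (2; 1)
  {3,6}:  v_{3} + v_{6} = v_{7}  ⇒ sig = (2; 1)
  {4,6}:  v_{4} + v_{6} = v_{5}  ⇒ sig = (2; 1)
  {5,6}:  v_{5} + v_{6} = v_{3}  ⇒ sig = (2; 1)
  {4,7}:  v_{4} + v_{7} = v_{3} + v_{5}  ⇒ sig = (2; 1,1)
  {1,7}:  v_{1} + v_{7} = 2·v_{6}  ⇒ sig = (2; 2)
  {3,4}:  v_{3} + v_{4} = 2·v_{5}  ⇒ sig = (2; 2)
  {5,7}:  v_{5} + v_{7} = 2·v_{3}  ⇒ sig = (2; 2)

Sorted signature multiset PRS(X):
{ (2; —) ×2,  (2; 1) ×8,  (2; 1,1),  (2; 2) ×3 }


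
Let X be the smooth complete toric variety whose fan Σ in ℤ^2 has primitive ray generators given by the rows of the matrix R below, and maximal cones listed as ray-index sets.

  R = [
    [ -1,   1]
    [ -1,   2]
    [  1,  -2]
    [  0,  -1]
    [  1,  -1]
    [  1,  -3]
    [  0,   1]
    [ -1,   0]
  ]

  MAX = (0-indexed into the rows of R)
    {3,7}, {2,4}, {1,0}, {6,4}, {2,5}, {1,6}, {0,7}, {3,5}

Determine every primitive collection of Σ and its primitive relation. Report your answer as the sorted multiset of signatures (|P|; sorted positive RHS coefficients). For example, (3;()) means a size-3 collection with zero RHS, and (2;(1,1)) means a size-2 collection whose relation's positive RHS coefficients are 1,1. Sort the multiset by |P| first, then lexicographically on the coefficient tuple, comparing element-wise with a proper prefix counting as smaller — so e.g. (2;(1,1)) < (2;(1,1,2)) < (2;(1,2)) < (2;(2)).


20 collections generate NE(X_Σ); each relation:

  • {0,4}:  v_{0} + v_{4} = 0  ⇒ sig = (2;())
  • {1,2}:  v_{1} + v_{2} = 0  ⇒ sig = (2;())
  • {3,6}:  v_{3} + v_{6} = 0  ⇒ sig = (2;())
  • {0,2}:  v_{0} + v_{2} = v_{3}  ⇒ sig = (2;(1))
  • {0,3}:  v_{0} + v_{3} = v_{7}  ⇒ sig = (2;(1))
  • {0,6}:  v_{0} + v_{6} = v_{1}  ⇒ sig = (2;(1))
  • {1,3}:  v_{1} + v_{3} = v_{0}  ⇒ sig = (2;(1))
  • {1,4}:  v_{1} + v_{4} = v_{6}  ⇒ sig = (2;(1))
  • {1,5}:  v_{1} + v_{5} = v_{3}  ⇒ sig = (2;(1))
  • {2,3}:  v_{2} + v_{3} = v_{5}  ⇒ sig = (2;(1))
  • {2,6}:  v_{2} + v_{6} = v_{4}  ⇒ sig = (2;(1))
  • {3,4}:  v_{3} + v_{4} = v_{2}  ⇒ sig = (2;(1))
  • {4,7}:  v_{4} + v_{7} = v_{3}  ⇒ sig = (2;(1))
  • {5,6}:  v_{5} + v_{6} = v_{2}  ⇒ sig = (2;(1))
  • {6,7}:  v_{6} + v_{7} = v_{0}  ⇒ sig = (2;(1))
  • {0,5}:  v_{0} + v_{5} = 2·v_{3}  ⇒ sig = (2;(2))
  • {1,7}:  v_{1} + v_{7} = 2·v_{0}  ⇒ sig = (2;(2))
  • {2,7}:  v_{2} + v_{7} = 2·v_{3}  ⇒ sig = (2;(2))
  • {4,5}:  v_{4} + v_{5} = 2·v_{2}  ⇒ sig = (2;(2))
  • {5,7}:  v_{5} + v_{7} = 3·v_{3}  ⇒ sig = (2;(3))

Hence PRS(X_Σ) =
    (2;())
    (2;())
    (2;())
    (2;(1))
    (2;(1))
    (2;(1))
    (2;(1))
    (2;(1))
    (2;(1))
    (2;(1))
    (2;(1))
    (2;(1))
    (2;(1))
    (2;(1))
    (2;(1))
    (2;(2))
    (2;(2))
    (2;(2))
    (2;(2))
    (2;(3))


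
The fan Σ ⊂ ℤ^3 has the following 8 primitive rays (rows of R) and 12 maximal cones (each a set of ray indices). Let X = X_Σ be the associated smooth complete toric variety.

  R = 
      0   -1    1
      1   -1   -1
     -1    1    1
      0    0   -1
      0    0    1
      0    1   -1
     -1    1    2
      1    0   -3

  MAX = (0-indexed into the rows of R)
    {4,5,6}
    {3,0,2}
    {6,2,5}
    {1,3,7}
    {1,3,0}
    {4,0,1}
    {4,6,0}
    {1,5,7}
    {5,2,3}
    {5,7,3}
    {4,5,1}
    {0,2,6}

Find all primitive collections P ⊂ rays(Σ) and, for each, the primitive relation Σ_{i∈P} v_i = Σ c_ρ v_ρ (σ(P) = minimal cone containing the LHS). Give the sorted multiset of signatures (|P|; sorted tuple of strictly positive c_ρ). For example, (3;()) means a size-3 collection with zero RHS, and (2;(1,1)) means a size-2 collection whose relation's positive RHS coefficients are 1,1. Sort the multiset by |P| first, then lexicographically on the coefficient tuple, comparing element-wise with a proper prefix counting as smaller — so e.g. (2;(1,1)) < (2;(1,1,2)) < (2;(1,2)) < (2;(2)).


11 minimal non-faces of Δ(Σ) (on 8 rays):

  {0,5}:  v_{0} + v_{5} = 0  →  sig = (2;())
  {1,2}:  v_{1} + v_{2} = 0  →  sig = (2;())
  {3,4}:  v_{3} + v_{4} = 0  →  sig = (2;())
  {1,6}:  v_{1} + v_{6} = v_{4}  →  sig = (2;(1))
  {2,4}:  v_{2} + v_{4} = v_{6}  →  sig = (2;(1))
  {3,6}:  v_{3} + v_{6} = v_{2}  →  sig = (2;(1))
  {6,7}:  v_{6} + v_{7} = v_{5}  →  sig = (2;(1))
  {0,7}:  v_{0} + v_{7} = v_{1} + v_{3}  →  sig = (2;(1,1))
  {2,7}:  v_{2} + v_{7} = v_{3} + v_{5}  →  sig = (2;(1,1))
  {4,7}:  v_{4} + v_{7} = v_{1} + v_{5}  →  sig = (2;(1,1))
  {1,3,5}:  v_{1} + v_{3} + v_{5} = v_{7}  →  sig = (3;(1))

so the primitive-relation signature multiset is
[(2;()), (2;()), (2;()), (2;(1)), (2;(1)), (2;(1)), (2;(1)), (2;(1,1)), (2;(1,1)), (2;(1,1)), (3;(1))]


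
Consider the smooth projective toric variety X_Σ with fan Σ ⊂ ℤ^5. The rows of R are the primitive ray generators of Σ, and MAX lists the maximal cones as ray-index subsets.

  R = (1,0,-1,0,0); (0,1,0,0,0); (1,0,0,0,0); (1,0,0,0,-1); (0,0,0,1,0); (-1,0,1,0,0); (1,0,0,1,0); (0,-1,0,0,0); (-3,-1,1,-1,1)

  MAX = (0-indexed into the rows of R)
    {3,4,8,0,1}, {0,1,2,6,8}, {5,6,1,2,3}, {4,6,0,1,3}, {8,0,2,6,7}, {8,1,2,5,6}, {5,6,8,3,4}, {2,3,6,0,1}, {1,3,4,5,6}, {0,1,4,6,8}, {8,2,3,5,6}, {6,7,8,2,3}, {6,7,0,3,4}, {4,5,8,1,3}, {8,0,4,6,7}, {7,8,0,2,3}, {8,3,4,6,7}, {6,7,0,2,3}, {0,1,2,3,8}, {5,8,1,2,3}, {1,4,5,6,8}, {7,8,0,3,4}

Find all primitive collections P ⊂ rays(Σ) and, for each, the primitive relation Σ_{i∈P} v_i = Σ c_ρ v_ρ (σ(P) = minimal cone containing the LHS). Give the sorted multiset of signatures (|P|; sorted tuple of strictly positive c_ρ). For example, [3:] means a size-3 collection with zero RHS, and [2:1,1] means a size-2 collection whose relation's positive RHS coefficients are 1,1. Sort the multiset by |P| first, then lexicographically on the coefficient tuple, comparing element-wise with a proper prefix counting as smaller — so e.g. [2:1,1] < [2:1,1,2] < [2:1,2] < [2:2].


The 6 primitive collections of Σ (r=9, n=5):

  {0,5}:  v_{0} + v_{5} = 0  so sig = [2:]
  {1,7}:  v_{1} + v_{7} = 0  so sig = [2:]
  {2,4}:  v_{2} + v_{4} = v_{6}  so sig = [2:1]
  {5,7}:  v_{5} + v_{7} = v_{3} + v_{6} + v_{8}  so sig = [2:1,1,1]
  {0,3,6,8}:  v_{0} + v_{3} + v_{6} + v_{8} = v_{7}  so sig = [4:1]
  {1,3,6,8}:  v_{1} + v_{3} + v_{6} + v_{8} = v_{5}  so sig = [4:1]

Sorted signature multiset PRS(X):
    |P|=2: 4 collections, coeffs (), (), (1), (1,1,1)
    |P|=4: 2 collections, coeffs (1), (1)


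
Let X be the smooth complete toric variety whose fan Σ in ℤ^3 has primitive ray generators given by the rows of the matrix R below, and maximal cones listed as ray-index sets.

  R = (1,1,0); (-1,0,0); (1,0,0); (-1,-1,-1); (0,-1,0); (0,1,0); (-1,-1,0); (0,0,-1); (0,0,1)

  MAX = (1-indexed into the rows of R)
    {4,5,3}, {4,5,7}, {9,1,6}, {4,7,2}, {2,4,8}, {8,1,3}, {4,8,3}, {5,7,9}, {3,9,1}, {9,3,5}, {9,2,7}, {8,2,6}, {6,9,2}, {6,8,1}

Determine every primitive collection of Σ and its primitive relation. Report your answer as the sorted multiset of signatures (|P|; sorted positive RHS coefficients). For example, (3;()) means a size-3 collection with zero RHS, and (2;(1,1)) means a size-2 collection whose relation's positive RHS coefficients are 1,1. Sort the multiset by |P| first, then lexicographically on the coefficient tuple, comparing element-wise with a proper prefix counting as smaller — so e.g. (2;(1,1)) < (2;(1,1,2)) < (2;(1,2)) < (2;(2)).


15 minimal non-faces of Δ(Σ) (on 9 rays):

  • {1,7}:  v_{1} + v_{7} = 0 ; sig = (2;())
  • {2,3}:  v_{2} + v_{3} = 0 ; sig = (2;())
  • {5,6}:  v_{5} + v_{6} = 0 ; sig = (2;())
  • {8,9}:  v_{8} + v_{9} = 0 ; sig = (2;())
  • {1,2}:  v_{1} + v_{2} = v_{6} ; sig = (2;(1))
  • {1,4}:  v_{1} + v_{4} = v_{8} ; sig = (2;(1))
  • {1,5}:  v_{1} + v_{5} = v_{3} ; sig = (2;(1))
  • {2,5}:  v_{2} + v_{5} = v_{7} ; sig = (2;(1))
  • {3,6}:  v_{3} + v_{6} = v_{1} ; sig = (2;(1))
  • {3,7}:  v_{3} + v_{7} = v_{5} ; sig = (2;(1))
  • {4,9}:  v_{4} + v_{9} = v_{7} ; sig = (2;(1))
  • {6,7}:  v_{6} + v_{7} = v_{2} ; sig = (2;(1))
  • {7,8}:  v_{7} + v_{8} = v_{4} ; sig = (2;(1))
  • {4,6}:  v_{4} + v_{6} = v_{2} + v_{8} ; sig = (2;(1,1))
  • {5,8}:  v_{5} + v_{8} = v_{3} + v_{4} ; sig = (2;(1,1))

Signatures (|P|; sorted positive RHS coefficients), sorted:
[(2;()), (2;()), (2;()), (2;()), (2;(1)), (2;(1)), (2;(1)), (2;(1)), (2;(1)), (2;(1)), (2;(1)), (2;(1)), (2;(1)), (2;(1,1)), (2;(1,1))]


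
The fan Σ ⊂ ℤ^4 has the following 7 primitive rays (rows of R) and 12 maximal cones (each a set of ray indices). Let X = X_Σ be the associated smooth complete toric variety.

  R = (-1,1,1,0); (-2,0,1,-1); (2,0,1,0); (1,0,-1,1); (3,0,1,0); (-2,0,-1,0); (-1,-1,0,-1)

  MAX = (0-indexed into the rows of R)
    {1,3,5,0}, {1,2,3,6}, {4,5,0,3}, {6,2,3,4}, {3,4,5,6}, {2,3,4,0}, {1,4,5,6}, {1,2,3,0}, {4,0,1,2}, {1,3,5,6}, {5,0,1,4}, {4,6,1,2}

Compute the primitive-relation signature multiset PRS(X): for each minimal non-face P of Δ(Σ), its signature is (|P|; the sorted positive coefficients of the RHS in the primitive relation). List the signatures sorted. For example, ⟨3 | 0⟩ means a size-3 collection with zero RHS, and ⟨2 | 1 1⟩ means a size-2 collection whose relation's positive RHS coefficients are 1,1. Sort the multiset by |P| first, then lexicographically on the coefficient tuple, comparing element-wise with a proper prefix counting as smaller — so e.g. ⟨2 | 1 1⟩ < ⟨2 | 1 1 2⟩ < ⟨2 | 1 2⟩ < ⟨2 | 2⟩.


3 collections generate NE(X_Σ); each relation:

  {2,5}:  v_{2} + v_{5} = 0  ⟹  sig = ⟨2 | 0⟩
  {0,6}:  v_{0} + v_{6} = v_{1}  ⟹  sig = ⟨2 | 1⟩
  {1,3,4}:  v_{1} + v_{3} + v_{4} = v_{2}  ⟹  sig = ⟨3 | 1⟩

Signatures (|P|; sorted positive RHS coefficients), sorted:
    |P|=2: 2 collections, coeffs (), (1)
    |P|=3: 1 collection, coeffs (1)


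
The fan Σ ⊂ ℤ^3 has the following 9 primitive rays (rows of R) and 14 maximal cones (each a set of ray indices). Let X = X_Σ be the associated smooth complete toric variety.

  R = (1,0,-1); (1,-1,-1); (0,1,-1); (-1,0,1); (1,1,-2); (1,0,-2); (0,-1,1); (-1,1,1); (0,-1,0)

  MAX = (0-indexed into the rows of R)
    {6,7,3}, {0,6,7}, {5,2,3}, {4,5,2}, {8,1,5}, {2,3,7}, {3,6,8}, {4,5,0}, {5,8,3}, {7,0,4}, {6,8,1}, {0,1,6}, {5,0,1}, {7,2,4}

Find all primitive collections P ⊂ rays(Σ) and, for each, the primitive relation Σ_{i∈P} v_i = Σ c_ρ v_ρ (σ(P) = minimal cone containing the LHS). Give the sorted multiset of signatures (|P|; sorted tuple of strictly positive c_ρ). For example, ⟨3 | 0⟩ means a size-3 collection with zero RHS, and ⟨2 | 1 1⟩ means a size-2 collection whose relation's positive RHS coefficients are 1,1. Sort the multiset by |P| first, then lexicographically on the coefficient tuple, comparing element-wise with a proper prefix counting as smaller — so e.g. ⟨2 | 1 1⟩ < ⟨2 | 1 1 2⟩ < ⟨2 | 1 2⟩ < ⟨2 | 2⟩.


|primitive collections| = 15. Relations:

  {0,3}:  v_{0} + v_{3} = 0  ⇒ sig = ⟨2 | 0⟩
  {1,7}:  v_{1} + v_{7} = 0  ⇒ sig = ⟨2 | 0⟩
  {2,6}:  v_{2} + v_{6} = 0  ⇒ sig = ⟨2 | 0⟩
  {0,2}:  v_{0} + v_{2} = v_{4}  ⇒ sig = ⟨2 | 1⟩
  {0,8}:  v_{0} + v_{8} = v_{1}  ⇒ sig = ⟨2 | 1⟩
  {1,2}:  v_{1} + v_{2} = v_{5}  ⇒ sig = ⟨2 | 1⟩
  {1,3}:  v_{1} + v_{3} = v_{8}  ⇒ sig = ⟨2 | 1⟩
  {3,4}:  v_{3} + v_{4} = v_{2}  ⇒ sig = ⟨2 | 1⟩
  {4,6}:  v_{4} + v_{6} = v_{0}  ⇒ sig = ⟨2 | 1⟩
  {4,8}:  v_{4} + v_{8} = v_{5}  ⇒ sig = ⟨2 | 1⟩
  {5,6}:  v_{5} + v_{6} = v_{1}  ⇒ sig = ⟨2 | 1⟩
  {5,7}:  v_{5} + v_{7} = v_{2}  ⇒ sig = ⟨2 | 1⟩
  {7,8}:  v_{7} + v_{8} = v_{3}  ⇒ sig = ⟨2 | 1⟩
  {1,4}:  v_{1} + v_{4} = v_{0} + v_{5}  ⇒ sig = ⟨2 | 1 1⟩
  {2,8}:  v_{2} + v_{8} = v_{3} + v_{5}  ⇒ sig = ⟨2 | 1 1⟩

Hence PRS(X_Σ) =
    |P|=2: 15 collections, coeffs (), (), (), (1), (1), (1), (1), (1), (1), (1), (1), (1), (1), (1,1), (1,1)


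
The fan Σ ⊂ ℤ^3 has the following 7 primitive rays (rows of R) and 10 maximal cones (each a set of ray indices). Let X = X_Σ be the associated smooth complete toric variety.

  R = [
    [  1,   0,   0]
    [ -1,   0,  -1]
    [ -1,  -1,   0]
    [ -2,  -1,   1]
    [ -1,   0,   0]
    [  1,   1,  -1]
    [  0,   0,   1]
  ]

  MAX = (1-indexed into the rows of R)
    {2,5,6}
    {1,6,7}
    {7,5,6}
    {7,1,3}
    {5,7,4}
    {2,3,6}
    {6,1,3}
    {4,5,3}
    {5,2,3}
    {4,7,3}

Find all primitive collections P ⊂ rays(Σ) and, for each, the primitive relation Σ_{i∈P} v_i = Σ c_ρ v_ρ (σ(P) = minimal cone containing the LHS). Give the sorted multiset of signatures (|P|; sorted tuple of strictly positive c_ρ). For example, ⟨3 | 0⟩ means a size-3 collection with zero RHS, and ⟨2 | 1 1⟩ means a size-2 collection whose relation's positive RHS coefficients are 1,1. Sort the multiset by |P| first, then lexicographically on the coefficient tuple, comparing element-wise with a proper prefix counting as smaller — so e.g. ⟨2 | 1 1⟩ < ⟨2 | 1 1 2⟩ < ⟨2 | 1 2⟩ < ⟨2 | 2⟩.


Primitive collections (9):

  • {1,5}:  v_{1} + v_{5} = 0 ; sig = ⟨2 | 0⟩
  • {2,7}:  v_{2} + v_{7} = v_{5} ; sig = ⟨2 | 1⟩
  • {4,6}:  v_{4} + v_{6} = v_{5} ; sig = ⟨2 | 1⟩
  • {1,2}:  v_{1} + v_{2} = v_{3} + v_{6} ; sig = ⟨2 | 1 1⟩
  • {1,4}:  v_{1} + v_{4} = v_{3} + v_{7} ; sig = ⟨2 | 1 1⟩
  • {2,4}:  v_{2} + v_{4} = v_{3} + 2·v_{5} ; sig = ⟨2 | 1 2⟩
  • {3,6,7}:  v_{3} + v_{6} + v_{7} = 0 ; sig = ⟨3 | 0⟩
  • {3,5,6}:  v_{3} + v_{5} + v_{6} = v_{2} ; sig = ⟨3 | 1⟩
  • {3,5,7}:  v_{3} + v_{5} + v_{7} = v_{4} ; sig = ⟨3 | 1⟩

so the primitive-relation signature multiset is
    |P|=2: 6 collections, coeffs (), (1), (1), (1,1), (1,1), (1,2)
    |P|=3: 3 collections, coeffs (), (1), (1)


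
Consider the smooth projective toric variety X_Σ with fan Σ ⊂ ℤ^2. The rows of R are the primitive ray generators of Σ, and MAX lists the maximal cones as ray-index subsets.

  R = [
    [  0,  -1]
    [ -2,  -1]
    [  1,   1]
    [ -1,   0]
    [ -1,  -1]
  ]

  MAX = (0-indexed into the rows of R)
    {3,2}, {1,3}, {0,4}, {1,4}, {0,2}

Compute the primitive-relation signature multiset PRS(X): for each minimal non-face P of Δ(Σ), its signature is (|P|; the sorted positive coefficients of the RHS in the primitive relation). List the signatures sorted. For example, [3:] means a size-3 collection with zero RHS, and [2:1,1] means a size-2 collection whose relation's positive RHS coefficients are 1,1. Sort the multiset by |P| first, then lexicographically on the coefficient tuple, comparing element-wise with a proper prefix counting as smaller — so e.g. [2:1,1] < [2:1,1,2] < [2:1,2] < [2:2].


The 5 primitive collections of Σ (r=5, n=2):

  P = {2,4}:  v_{2} + v_{4} = 0  ⟹  sig = [2:]
  P = {0,3}:  v_{0} + v_{3} = v_{4}  ⟹  sig = [2:1]
  P = {1,2}:  v_{1} + v_{2} = v_{3}  ⟹  sig = [2:1]
  P = {3,4}:  v_{3} + v_{4} = v_{1}  ⟹  sig = [2:1]
  P = {0,1}:  v_{0} + v_{1} = 2·v_{4}  ⟹  sig = [2:2]

Signatures (|P|; sorted positive RHS coefficients), sorted:
    |P|=2: 5 collections, coeffs (), (1), (1), (1), (2)


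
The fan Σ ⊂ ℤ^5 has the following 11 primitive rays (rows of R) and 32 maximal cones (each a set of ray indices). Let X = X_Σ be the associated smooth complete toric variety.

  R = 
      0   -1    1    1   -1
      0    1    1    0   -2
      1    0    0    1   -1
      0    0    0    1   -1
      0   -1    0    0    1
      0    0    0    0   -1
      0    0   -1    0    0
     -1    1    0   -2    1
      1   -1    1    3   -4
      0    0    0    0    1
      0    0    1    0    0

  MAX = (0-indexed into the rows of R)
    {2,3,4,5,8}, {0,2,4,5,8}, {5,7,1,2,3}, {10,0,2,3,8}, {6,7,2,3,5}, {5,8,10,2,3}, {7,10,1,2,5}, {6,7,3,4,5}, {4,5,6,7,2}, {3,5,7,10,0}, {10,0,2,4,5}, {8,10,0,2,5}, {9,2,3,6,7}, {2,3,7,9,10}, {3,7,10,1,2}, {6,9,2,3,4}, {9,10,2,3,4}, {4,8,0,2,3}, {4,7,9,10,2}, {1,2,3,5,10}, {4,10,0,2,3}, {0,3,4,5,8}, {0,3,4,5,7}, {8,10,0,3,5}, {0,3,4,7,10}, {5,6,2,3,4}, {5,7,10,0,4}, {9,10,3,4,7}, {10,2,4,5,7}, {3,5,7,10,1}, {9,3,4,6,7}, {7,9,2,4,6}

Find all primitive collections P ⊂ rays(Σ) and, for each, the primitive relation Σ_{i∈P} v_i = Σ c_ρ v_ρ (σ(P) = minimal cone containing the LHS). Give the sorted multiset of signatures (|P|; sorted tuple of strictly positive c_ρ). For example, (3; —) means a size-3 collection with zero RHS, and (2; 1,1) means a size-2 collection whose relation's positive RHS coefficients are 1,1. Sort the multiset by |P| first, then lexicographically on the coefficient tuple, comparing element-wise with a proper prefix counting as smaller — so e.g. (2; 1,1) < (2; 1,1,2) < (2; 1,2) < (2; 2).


Δ(Σ) — 11 vertices, 18 min non-faces:

  {5,9}:  v_{5} + v_{9} = 0  ⇒ sig = (2; —)
  {6,10}:  v_{6} + v_{10} = 0  ⇒ sig = (2; —)
  {1,4}:  v_{1} + v_{4} = v_{5} + v_{10}  ⇒ sig = (2; 1,1)
  {0,6}:  v_{0} + v_{6} = v_{3} + v_{4} + v_{5}  ⇒ sig = (2; 1,1,1)
  {0,9}:  v_{0} + v_{9} = v_{3} + v_{4} + v_{10}  ⇒ sig = (2; 1,1,1)
  {8,9}:  v_{8} + v_{9} = v_{0} + v_{2} + v_{3}  ⇒ sig = (2; 1,1,1)
  {1,6}:  v_{1} + v_{6} = v_{2} + v_{3} + v_{5} + v_{7}  ⇒ sig = (2; 1,1,1,1)
  {1,9}:  v_{1} + v_{9} = v_{2} + v_{3} + v_{7} + v_{10}  ⇒ sig = (2; 1,1,1,1)
  {7,8}:  v_{7} + v_{8} = v_{3} + 2·v_{5} + v_{10}  ⇒ sig = (2; 1,1,2)
  {6,8}:  v_{6} + v_{8} = v_{2} + 2·v_{3} + v_{4} + 2·v_{5}  ⇒ sig = (2; 1,1,2,2)
  {0,1}:  v_{0} + v_{1} = v_{3} + 2·v_{5} + 2·v_{10}  ⇒ sig = (2; 1,2,2)
  {1,8}:  v_{1} + v_{8} = v_{2} + 2·v_{3} + 3·v_{5} + 2·v_{10}  ⇒ sig = (2; 1,2,2,3)
  {0,2,7}:  v_{0} + v_{2} + v_{7} = v_{5} + v_{10}  ⇒ sig = (3; 1,1)
  {4,8,10}:  v_{4} + v_{8} + v_{10} = 2·v_{0} + v_{2}  ⇒ sig = (3; 1,2)
  {2,3,4,7}:  v_{2} + v_{3} + v_{4} + v_{7} = 0  ⇒ sig = (4; —)
  {0,2,3,5}:  v_{0} + v_{2} + v_{3} + v_{5} = v_{8}  ⇒ sig = (4; 1)
  {3,4,5,10}:  v_{3} + v_{4} + v_{5} + v_{10} = v_{0}  ⇒ sig = (4; 1)
  {2,3,5,7,10}:  v_{2} + v_{3} + v_{5} + v_{7} + v_{10} = v_{1}  ⇒ sig = (5; 1)

Sorted signature multiset PRS(X):
    (2; —)
    (2; —)
    (2; 1,1)
    (2; 1,1,1)
    (2; 1,1,1)
    (2; 1,1,1)
    (2; 1,1,1,1)
    (2; 1,1,1,1)
    (2; 1,1,2)
    (2; 1,1,2,2)
    (2; 1,2,2)
    (2; 1,2,2,3)
    (3; 1,1)
    (3; 1,2)
    (4; —)
    (4; 1)
    (4; 1)
    (5; 1)


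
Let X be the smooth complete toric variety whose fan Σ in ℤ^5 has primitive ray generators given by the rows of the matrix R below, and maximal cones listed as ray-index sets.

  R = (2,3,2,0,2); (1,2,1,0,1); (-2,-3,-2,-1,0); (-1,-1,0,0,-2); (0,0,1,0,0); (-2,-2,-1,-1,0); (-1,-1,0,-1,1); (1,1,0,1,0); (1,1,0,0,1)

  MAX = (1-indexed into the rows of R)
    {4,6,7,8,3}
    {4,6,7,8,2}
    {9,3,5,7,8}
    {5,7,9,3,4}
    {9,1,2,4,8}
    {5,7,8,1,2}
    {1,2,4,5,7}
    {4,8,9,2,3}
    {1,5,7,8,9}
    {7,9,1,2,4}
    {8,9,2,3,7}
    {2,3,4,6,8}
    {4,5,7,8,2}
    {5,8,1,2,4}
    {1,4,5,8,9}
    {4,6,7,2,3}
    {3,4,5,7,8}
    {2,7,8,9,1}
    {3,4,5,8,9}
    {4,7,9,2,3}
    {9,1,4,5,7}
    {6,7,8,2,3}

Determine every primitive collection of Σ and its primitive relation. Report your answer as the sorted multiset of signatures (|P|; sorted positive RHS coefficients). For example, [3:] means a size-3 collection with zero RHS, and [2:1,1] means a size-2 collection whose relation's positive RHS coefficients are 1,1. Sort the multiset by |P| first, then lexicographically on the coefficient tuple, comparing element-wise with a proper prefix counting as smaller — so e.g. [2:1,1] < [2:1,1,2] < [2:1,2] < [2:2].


|primitive collections| = 9. Relations:

  P = {1,3}:  v_{1} + v_{3} = v_{7} + v_{9} ; sig = [2:1,1]
  P = {1,6}:  v_{1} + v_{6} = v_{2} + v_{7} ; sig = [2:1,1]
  P = {6,9}:  v_{6} + v_{9} = v_{2} + v_{3} ; sig = [2:1,1]
  P = {5,6}:  v_{5} + v_{6} = v_{4} + 2·v_{7} + v_{8} ; sig = [2:1,1,2]
  P = {2,3,5}:  v_{2} + v_{3} + v_{5} = v_{7} ; sig = [3:1]
  P = {2,5,9}:  v_{2} + v_{5} + v_{9} = v_{1} ; sig = [3:1]
  P = {4,7,8,9}:  v_{4} + v_{7} + v_{8} + v_{9} = 0 ; sig = [4:]
  P = {1,4,7,8}:  v_{1} + v_{4} + v_{7} + v_{8} = v_{2} + v_{5} ; sig = [4:1,1]
  P = {2,3,4,7,8}:  v_{2} + v_{3} + v_{4} + v_{7} + v_{8} = v_{6} ; sig = [5:1]

Hence PRS(X_Σ) =
    [2:1,1]
    [2:1,1]
    [2:1,1]
    [2:1,1,2]
    [3:1]
    [3:1]
    [4:]
    [4:1,1]
    [5:1]


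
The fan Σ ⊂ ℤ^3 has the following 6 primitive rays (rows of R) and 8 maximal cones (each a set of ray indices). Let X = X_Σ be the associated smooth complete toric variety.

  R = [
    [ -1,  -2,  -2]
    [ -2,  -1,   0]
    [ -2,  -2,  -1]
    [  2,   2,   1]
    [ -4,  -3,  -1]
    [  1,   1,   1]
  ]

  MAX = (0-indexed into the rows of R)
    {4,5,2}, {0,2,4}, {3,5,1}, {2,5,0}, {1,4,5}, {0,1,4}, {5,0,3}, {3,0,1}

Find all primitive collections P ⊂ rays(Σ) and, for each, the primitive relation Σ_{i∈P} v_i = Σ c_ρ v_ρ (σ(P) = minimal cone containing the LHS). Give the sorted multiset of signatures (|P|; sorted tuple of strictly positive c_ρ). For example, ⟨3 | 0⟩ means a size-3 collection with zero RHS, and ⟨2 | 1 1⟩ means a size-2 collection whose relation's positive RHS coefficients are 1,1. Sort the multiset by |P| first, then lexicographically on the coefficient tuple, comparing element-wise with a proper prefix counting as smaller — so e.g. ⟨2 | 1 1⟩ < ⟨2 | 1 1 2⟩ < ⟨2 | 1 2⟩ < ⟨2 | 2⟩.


Minimal non-faces — 5 found among 6 rays, 8 max cones:

  • {2,3}:  v_{2} + v_{3} = 0  →  sig = ⟨2 | 0⟩
  • {1,2}:  v_{1} + v_{2} = v_{4}  →  sig = ⟨2 | 1⟩
  • {3,4}:  v_{3} + v_{4} = v_{1}  →  sig = ⟨2 | 1⟩
  • {0,1,5}:  v_{0} + v_{1} + v_{5} = v_{2}  →  sig = ⟨3 | 1⟩
  • {0,4,5}:  v_{0} + v_{4} + v_{5} = 2·v_{2}  →  sig = ⟨3 | 2⟩

Hence PRS(X_Σ) =
[⟨2 | 0⟩, ⟨2 | 1⟩, ⟨2 | 1⟩, ⟨3 | 1⟩, ⟨3 | 2⟩]


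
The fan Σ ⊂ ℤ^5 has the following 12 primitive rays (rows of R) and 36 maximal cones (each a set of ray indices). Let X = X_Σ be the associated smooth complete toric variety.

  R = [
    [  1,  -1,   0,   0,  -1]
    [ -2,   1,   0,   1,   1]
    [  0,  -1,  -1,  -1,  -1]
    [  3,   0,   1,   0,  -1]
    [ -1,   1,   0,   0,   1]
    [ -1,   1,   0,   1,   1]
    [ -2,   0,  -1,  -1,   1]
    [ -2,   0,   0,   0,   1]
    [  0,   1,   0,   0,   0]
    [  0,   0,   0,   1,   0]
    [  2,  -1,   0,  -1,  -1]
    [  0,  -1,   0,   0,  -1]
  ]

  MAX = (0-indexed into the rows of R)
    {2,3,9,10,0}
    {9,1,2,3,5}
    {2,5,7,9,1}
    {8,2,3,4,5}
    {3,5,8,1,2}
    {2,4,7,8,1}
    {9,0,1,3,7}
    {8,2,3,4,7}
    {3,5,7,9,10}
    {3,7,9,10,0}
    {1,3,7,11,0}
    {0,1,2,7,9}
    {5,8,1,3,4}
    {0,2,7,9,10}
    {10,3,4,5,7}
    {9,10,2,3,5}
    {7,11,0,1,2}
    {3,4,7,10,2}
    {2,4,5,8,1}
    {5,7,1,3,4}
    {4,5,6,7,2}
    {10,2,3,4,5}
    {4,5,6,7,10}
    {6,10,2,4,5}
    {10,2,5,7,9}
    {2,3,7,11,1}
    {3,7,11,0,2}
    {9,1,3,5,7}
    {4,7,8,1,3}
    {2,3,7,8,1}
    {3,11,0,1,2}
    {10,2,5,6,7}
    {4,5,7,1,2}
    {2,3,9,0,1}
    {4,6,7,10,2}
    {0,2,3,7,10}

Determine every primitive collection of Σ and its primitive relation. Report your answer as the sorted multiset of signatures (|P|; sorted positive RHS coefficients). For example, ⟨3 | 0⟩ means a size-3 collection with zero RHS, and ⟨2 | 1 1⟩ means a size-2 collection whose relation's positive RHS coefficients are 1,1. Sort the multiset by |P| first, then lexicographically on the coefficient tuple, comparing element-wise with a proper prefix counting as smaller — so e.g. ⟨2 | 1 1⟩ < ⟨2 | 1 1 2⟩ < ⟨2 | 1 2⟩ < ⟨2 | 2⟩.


24 minimal non-faces of Δ(Σ) (on 12 rays):

  {0,4}:  v_{0} + v_{4} = 0 — sig = ⟨2 | 0⟩
  {1,10}:  v_{1} + v_{10} = 0 — sig = ⟨2 | 0⟩
  {0,5}:  v_{0} + v_{5} = v_{9} — sig = ⟨2 | 1⟩
  {4,9}:  v_{4} + v_{9} = v_{5} — sig = ⟨2 | 1⟩
  {3,6}:  v_{3} + v_{6} = v_{4} + v_{10} — sig = ⟨2 | 1 1⟩
  {5,11}:  v_{5} + v_{11} = v_{0} + v_{1} — sig = ⟨2 | 1 1⟩
  {6,11}:  v_{6} + v_{11} = v_{2} + v_{7} — sig = ⟨2 | 1 1⟩
  {0,8}:  v_{0} + v_{8} = v_{1} + v_{2} + v_{3} — sig = ⟨2 | 1 1 1⟩
  {8,10}:  v_{8} + v_{10} = v_{2} + v_{3} + v_{4} — sig = ⟨2 | 1 1 1⟩
  {0,6}:  v_{0} + v_{6} = v_{2} + v_{5} + v_{7} + v_{10} — sig = ⟨2 | 1 1 1 1⟩
  {1,6}:  v_{1} + v_{6} = v_{2} + v_{4} + v_{5} + v_{7} — sig = ⟨2 | 1 1 1 1⟩
  {4,11}:  v_{4} + v_{11} = v_{1} + v_{2} + v_{3} + v_{7} — sig = ⟨2 | 1 1 1 1⟩
  {8,9}:  v_{8} + v_{9} = v_{1} + v_{2} + v_{3} + v_{5} — sig = ⟨2 | 1 1 1 1⟩
  {10,11}:  v_{10} + v_{11} = v_{0} + v_{2} + v_{3} + v_{7} — sig = ⟨2 | 1 1 1 1⟩
  {6,9}:  v_{6} + v_{9} = v_{2} + 2·v_{5} + v_{7} + v_{10} — sig = ⟨2 | 1 1 1 2⟩
  {6,8}:  v_{6} + v_{8} = v_{2} + 2·v_{4} — sig = ⟨2 | 1 2⟩
  {9,11}:  v_{9} + v_{11} = 2·v_{0} + v_{1} — sig = ⟨2 | 1 2⟩
  {8,11}:  v_{8} + v_{11} = 2·v_{1} + 2·v_{2} + 2·v_{3} + v_{7} — sig = ⟨2 | 1 2 2 2⟩
  {5,7,8}:  v_{5} + v_{7} + v_{8} = v_{1} + v_{4} — sig = ⟨3 | 1 1⟩
  {2,3,5,7}:  v_{2} + v_{3} + v_{5} + v_{7} = 0 — sig = ⟨4 | 0⟩
  {1,2,3,4}:  v_{1} + v_{2} + v_{3} + v_{4} = v_{8} — sig = ⟨4 | 1⟩
  {2,3,7,9}:  v_{2} + v_{3} + v_{7} + v_{9} = v_{0} — sig = ⟨4 | 1⟩
  {0,1,2,3,7}:  v_{0} + v_{1} + v_{2} + v_{3} + v_{7} = v_{11} — sig = ⟨5 | 1⟩
  {2,4,5,7,10}:  v_{2} + v_{4} + v_{5} + v_{7} + v_{10} = v_{6} — sig = ⟨5 | 1⟩

Sorted signature multiset PRS(X):
{ ⟨2 | 0⟩ ×2,  ⟨2 | 1⟩ ×2,  ⟨2 | 1 1⟩ ×3,  ⟨2 | 1 1 1⟩ ×2,  ⟨2 | 1 1 1 1⟩ ×5,  ⟨2 | 1 1 1 2⟩,  ⟨2 | 1 2⟩ ×2,  ⟨2 | 1 2 2 2⟩,  ⟨3 | 1 1⟩,  ⟨4 | 0⟩,  ⟨4 | 1⟩ ×2,  ⟨5 | 1⟩ ×2 }
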